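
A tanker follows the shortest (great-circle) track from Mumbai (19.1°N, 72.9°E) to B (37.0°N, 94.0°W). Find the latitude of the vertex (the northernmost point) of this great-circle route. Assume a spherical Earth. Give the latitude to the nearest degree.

The great circle lies in the plane with unit normal n̂ = (p₁ × p₂)/|p₁ × p₂|.
Here n̂_z ≈ -0.203; the vertex latitude is φ_max = arccos|n̂_z| ≈ 78.3°.

≈ 78°N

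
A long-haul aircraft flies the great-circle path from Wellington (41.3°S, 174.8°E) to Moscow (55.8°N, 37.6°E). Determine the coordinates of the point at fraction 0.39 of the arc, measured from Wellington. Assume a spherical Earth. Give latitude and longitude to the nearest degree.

≈ 5°N, 136°E

Convert each endpoint to a unit vector on the sphere (x = cos φ cos λ, y = cos φ sin λ, z = sin φ).
The central angle between the endpoints is δ = arccos(p₁·p₂) ≈ 2.598 rad (148.8°).
Interpolate at f = 0.39 with slerp weights a = sin((1−f)δ)/sin δ ≈ 1.932, b = sin(fδ)/sin δ ≈ 1.640.
p = a·p₁ + b·p₂ ≈ (-0.716, 0.694, 0.081); φ = arcsin(p_z) ≈ 4.64°, λ = atan2(p_y, p_x) ≈ 135.88°.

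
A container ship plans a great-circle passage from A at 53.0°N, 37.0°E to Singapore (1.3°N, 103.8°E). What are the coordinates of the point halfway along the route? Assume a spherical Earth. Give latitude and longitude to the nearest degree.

≈ 31°N, 80°E

Write both endpoints as unit vectors p₁, p₂ with components (cos φ cos λ, cos φ sin λ, sin φ).
The central angle between the endpoints is δ = arccos(p₁·p₂) ≈ 1.313 rad (75.2°).
Interpolate at f = 1/2 with slerp weights a = sin((1−f)δ)/sin δ ≈ 0.631, b = sin(fδ)/sin δ ≈ 0.631.
p = a·p₁ + b·p₂ ≈ (0.153, 0.841, 0.518); φ = arcsin(p_z) ≈ 31.22°, λ = atan2(p_y, p_x) ≈ 79.70°.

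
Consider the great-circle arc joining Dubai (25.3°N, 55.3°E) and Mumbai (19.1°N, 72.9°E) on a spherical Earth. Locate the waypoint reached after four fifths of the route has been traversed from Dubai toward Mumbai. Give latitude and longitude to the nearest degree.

≈ (20°N, 70°E)

Convert each endpoint to a unit vector on the sphere (x = cos φ cos λ, y = cos φ sin λ, z = sin φ).
The central angle between the endpoints is δ = arccos(p₁·p₂) ≈ 0.304 rad (17.4°).
Interpolate at f = 4/5 with slerp weights a = sin((1−f)δ)/sin δ ≈ 0.203, b = sin(fδ)/sin δ ≈ 0.804.
p = a·p₁ + b·p₂ ≈ (0.328, 0.877, 0.350); φ = arcsin(p_z) ≈ 20.49°, λ = atan2(p_y, p_x) ≈ 69.50°.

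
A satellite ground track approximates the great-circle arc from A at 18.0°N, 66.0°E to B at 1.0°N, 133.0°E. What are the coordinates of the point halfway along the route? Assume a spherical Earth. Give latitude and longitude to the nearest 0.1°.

≈ 11.3°N, 100.4°E

Convert each endpoint to a unit vector on the sphere (x = cos φ cos λ, y = cos φ sin λ, z = sin φ).
The central angle between the endpoints is δ = arccos(p₁·p₂) ≈ 1.184 rad (67.9°).
Interpolate at f = 1/2 with slerp weights a = sin((1−f)δ)/sin δ ≈ 0.603, b = sin(fδ)/sin δ ≈ 0.603.
p = a·p₁ + b·p₂ ≈ (-0.178, 0.964, 0.197); φ = arcsin(p_z) ≈ 11.35°, λ = atan2(p_y, p_x) ≈ 100.45°.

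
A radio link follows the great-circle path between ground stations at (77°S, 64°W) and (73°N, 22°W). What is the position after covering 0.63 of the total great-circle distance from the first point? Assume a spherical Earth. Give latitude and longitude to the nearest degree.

≈ (18°N, 38°W)

From cos δ = sin φ₁ sin φ₂ + cos φ₁ cos φ₂ cos Δλ, the central angle is δ ≈ 2.653 rad (152.0°).
Interpolate at f = 0.63 with slerp weights a = sin((1−f)δ)/sin δ ≈ 1.771, b = sin(fδ)/sin δ ≈ 2.119.
p = a·p₁ + b·p₂ ≈ (0.749, -0.590, 0.301); φ = arcsin(p_z) ≈ 17.53°, λ = atan2(p_y, p_x) ≈ -38.23°.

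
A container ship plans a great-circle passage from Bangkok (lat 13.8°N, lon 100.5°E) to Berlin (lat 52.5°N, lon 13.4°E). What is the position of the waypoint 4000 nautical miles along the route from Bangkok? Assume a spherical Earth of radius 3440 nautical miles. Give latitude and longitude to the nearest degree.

≈ lat 52°N, lon 31°E

Write both endpoints as unit vectors p₁, p₂ with components (cos φ cos λ, cos φ sin λ, sin φ).
The central angle between the endpoints is δ = arccos(p₁·p₂) ≈ 1.350 rad (77.3°). The total great-circle distance is δ·R ≈ 1.350 × 3440 ≈ 4643 nmi, so the target fraction is f = 4000/4643 ≈ 0.861.
Interpolate at f ≈ 0.861 with slerp weights a = sin((1−f)δ)/sin δ ≈ 0.191, b = sin(fδ)/sin δ ≈ 0.941.
p = a·p₁ + b·p₂ ≈ (0.523, 0.315, 0.792); φ = arcsin(p_z) ≈ 52.36°, λ = atan2(p_y, p_x) ≈ 31.02°.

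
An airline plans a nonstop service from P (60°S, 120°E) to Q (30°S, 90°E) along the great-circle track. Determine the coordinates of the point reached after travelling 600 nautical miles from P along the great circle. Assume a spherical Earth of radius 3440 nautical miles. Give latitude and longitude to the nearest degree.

≈ (53°S, 108°E)

Convert each endpoint to a unit vector on the sphere (x = cos φ cos λ, y = cos φ sin λ, z = sin φ).
The central angle between the endpoints is δ = arccos(p₁·p₂) ≈ 0.630 rad (36.1°). The total great-circle distance is δ·R ≈ 0.630 × 3440 ≈ 2167 nmi, so the target fraction is f = 600/2167 ≈ 0.277.
Interpolate at f ≈ 0.277 with slerp weights a = sin((1−f)δ)/sin δ ≈ 0.747, b = sin(fδ)/sin δ ≈ 0.295.
p = a·p₁ + b·p₂ ≈ (-0.187, 0.578, -0.794); φ = arcsin(p_z) ≈ -52.57°, λ = atan2(p_y, p_x) ≈ 107.89°.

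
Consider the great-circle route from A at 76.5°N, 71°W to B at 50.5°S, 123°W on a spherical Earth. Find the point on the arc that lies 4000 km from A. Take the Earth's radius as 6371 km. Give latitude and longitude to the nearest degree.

≈ 43°N, 103°W

The haversine formula gives a central angle δ ≈ 2.290 rad (131.2°) between the endpoints. The total great-circle distance is δ·R ≈ 2.290 × 6371 ≈ 14590 km, so the target fraction is f = 4000/14590 ≈ 0.274.
Interpolate at f ≈ 0.274 with slerp weights a = sin((1−f)δ)/sin δ ≈ 1.324, b = sin(fδ)/sin δ ≈ 0.781.
p = a·p₁ + b·p₂ ≈ (-0.170, -0.709, 0.685); φ = arcsin(p_z) ≈ 43.21°, λ = atan2(p_y, p_x) ≈ -103.48°.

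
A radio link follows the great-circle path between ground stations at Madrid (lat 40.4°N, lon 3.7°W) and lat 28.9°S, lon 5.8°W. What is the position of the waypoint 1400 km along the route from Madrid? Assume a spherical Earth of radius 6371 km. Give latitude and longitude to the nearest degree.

≈ lat 28°N, lon 4°W

Convert each endpoint to a unit vector on the sphere (x = cos φ cos λ, y = cos φ sin λ, z = sin φ).
The central angle between the endpoints is δ = arccos(p₁·p₂) ≈ 1.210 rad (69.3°). The total great-circle distance is δ·R ≈ 1.210 × 6371 ≈ 7709 km, so the target fraction is f = 1400/7709 ≈ 0.182.
Interpolate at f ≈ 0.182 with slerp weights a = sin((1−f)δ)/sin δ ≈ 0.894, b = sin(fδ)/sin δ ≈ 0.233.
p = a·p₁ + b·p₂ ≈ (0.882, -0.065, 0.467); φ = arcsin(p_z) ≈ 27.82°, λ = atan2(p_y, p_x) ≈ -4.18°.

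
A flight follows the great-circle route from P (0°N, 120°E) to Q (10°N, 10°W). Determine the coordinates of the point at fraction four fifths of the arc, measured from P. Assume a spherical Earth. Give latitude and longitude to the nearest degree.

≈ (13°N, 16°E)

The haversine formula gives a central angle δ ≈ 2.256 rad (129.3°) between the endpoints.
Interpolate at f = 4/5 with slerp weights a = sin((1−f)δ)/sin δ ≈ 0.563, b = sin(fδ)/sin δ ≈ 1.257.
p = a·p₁ + b·p₂ ≈ (0.937, 0.273, 0.218); φ = arcsin(p_z) ≈ 12.60°, λ = atan2(p_y, p_x) ≈ 16.24°.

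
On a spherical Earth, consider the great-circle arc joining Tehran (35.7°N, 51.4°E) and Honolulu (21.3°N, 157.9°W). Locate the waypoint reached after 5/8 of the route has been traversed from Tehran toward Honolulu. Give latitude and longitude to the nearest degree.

≈ (57°N, 168°E)

Convert each endpoint to a unit vector on the sphere (x = cos φ cos λ, y = cos φ sin λ, z = sin φ).
The central angle between the endpoints is δ = arccos(p₁·p₂) ≈ 2.035 rad (116.6°).
Interpolate at f = 5/8 with slerp weights a = sin((1−f)δ)/sin δ ≈ 0.773, b = sin(fδ)/sin δ ≈ 1.069.
p = a·p₁ + b·p₂ ≈ (-0.531, 0.116, 0.839); φ = arcsin(p_z) ≈ 57.08°, λ = atan2(p_y, p_x) ≈ 167.68°.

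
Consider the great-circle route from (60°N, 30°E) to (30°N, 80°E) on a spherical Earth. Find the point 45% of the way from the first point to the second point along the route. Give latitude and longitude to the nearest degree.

Write both endpoints as unit vectors p₁, p₂ with components (cos φ cos λ, cos φ sin λ, sin φ).
The central angle between the endpoints is δ = arccos(p₁·p₂) ≈ 0.779 rad (44.7°).
Interpolate at f = 0.45 with slerp weights a = sin((1−f)δ)/sin δ ≈ 0.591, b = sin(fδ)/sin δ ≈ 0.489.
p = a·p₁ + b·p₂ ≈ (0.330, 0.565, 0.757); φ = arcsin(p_z) ≈ 49.16°, λ = atan2(p_y, p_x) ≈ 59.73°.

≈ (49°N, 60°E)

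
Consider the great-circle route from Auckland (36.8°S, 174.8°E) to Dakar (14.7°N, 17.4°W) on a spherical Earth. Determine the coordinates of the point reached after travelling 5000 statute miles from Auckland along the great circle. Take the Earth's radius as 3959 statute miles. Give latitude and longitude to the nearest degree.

≈ 58°S, 67°W

Write both endpoints as unit vectors p₁, p₂ with components (cos φ cos λ, cos φ sin λ, sin φ).
The central angle between the endpoints is δ = arccos(p₁·p₂) ≈ 2.712 rad (155.4°). The total great-circle distance is δ·R ≈ 2.712 × 3959 ≈ 10736 mi, so the target fraction is f = 5000/10736 ≈ 0.466.
Interpolate at f ≈ 0.466 with slerp weights a = sin((1−f)δ)/sin δ ≈ 2.382, b = sin(fδ)/sin δ ≈ 2.287.
p = a·p₁ + b·p₂ ≈ (0.211, -0.489, -0.846); φ = arcsin(p_z) ≈ -57.83°, λ = atan2(p_y, p_x) ≈ -66.60°.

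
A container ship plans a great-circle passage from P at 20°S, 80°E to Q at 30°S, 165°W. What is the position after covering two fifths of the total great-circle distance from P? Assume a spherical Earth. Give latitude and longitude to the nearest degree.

The haversine formula gives a central angle δ ≈ 1.745 rad (100.0°) between the endpoints.
Interpolate at f = 2/5 with slerp weights a = sin((1−f)δ)/sin δ ≈ 0.879, b = sin(fδ)/sin δ ≈ 0.652.
p = a·p₁ + b·p₂ ≈ (-0.402, 0.667, -0.627); φ = arcsin(p_z) ≈ -38.82°, λ = atan2(p_y, p_x) ≈ 121.09°.

≈ 39°S, 121°E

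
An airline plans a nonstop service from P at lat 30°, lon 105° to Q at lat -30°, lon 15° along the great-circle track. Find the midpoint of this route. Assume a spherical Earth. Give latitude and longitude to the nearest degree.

≈ lat 0°, lon 60°

Write both endpoints as unit vectors p₁, p₂ with components (cos φ cos λ, cos φ sin λ, sin φ).
The central angle between the endpoints is δ = arccos(p₁·p₂) ≈ 1.823 rad (104.5°).
Interpolate at f = 1/2 with slerp weights a = sin((1−f)δ)/sin δ ≈ 0.816, b = sin(fδ)/sin δ ≈ 0.816.
p = a·p₁ + b·p₂ ≈ (0.500, 0.866, 0.000); φ = arcsin(p_z) ≈ 0.00°, λ = atan2(p_y, p_x) ≈ 60.00°.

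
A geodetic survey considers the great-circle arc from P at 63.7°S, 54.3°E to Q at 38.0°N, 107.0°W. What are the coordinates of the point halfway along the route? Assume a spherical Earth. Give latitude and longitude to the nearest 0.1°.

Convert each endpoint to a unit vector on the sphere (x = cos φ cos λ, y = cos φ sin λ, z = sin φ).
The central angle between the endpoints is δ = arccos(p₁·p₂) ≈ 2.652 rad (152.0°).
Interpolate at f = 1/2 with slerp weights a = sin((1−f)δ)/sin δ ≈ 2.064, b = sin(fδ)/sin δ ≈ 2.064.
p = a·p₁ + b·p₂ ≈ (0.058, -0.813, -0.580); φ = arcsin(p_z) ≈ -35.43°, λ = atan2(p_y, p_x) ≈ -85.91°.

≈ 35.4°S, 85.9°W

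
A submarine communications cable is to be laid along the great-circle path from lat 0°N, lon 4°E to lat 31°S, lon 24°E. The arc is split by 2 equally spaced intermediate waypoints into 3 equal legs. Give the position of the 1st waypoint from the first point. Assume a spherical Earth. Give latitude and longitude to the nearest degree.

≈ lat 11°S, lon 10°E

From cos δ = sin φ₁ sin φ₂ + cos φ₁ cos φ₂ cos Δλ, the central angle is δ ≈ 0.634 rad (36.3°).
Interpolate at f = 1/3 with slerp weights a = sin((1−f)δ)/sin δ ≈ 0.692, b = sin(fδ)/sin δ ≈ 0.354.
p = a·p₁ + b·p₂ ≈ (0.968, 0.172, -0.182); φ = arcsin(p_z) ≈ -10.51°, λ = atan2(p_y, p_x) ≈ 10.06°.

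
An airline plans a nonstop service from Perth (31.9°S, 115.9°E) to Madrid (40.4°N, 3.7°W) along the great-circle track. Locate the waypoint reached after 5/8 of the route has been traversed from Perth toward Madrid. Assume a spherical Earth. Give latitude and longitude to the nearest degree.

≈ 19°N, 48°E

The haversine formula gives a central angle δ ≈ 2.294 rad (131.4°) between the endpoints.
Interpolate at f = 5/8 with slerp weights a = sin((1−f)δ)/sin δ ≈ 1.011, b = sin(fδ)/sin δ ≈ 1.321.
p = a·p₁ + b·p₂ ≈ (0.629, 0.707, 0.322); φ = arcsin(p_z) ≈ 18.79°, λ = atan2(p_y, p_x) ≈ 48.34°.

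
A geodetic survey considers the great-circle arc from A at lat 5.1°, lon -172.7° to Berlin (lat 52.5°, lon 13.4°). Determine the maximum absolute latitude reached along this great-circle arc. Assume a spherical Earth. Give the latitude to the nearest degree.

≈ 86°

The great circle lies in the plane with unit normal n̂ = (p₁ × p₂)/|p₁ × p₂|.
Here n̂_z ≈ -0.076; the vertex latitude is φ_max = arccos|n̂_z| ≈ 85.6°.
Check via Clairaut: cos φ_max = |cos φ₁| · sin C = cos(5.1°)·sin(4.4°) ≈ 0.076, again giving ≈ 85.6°.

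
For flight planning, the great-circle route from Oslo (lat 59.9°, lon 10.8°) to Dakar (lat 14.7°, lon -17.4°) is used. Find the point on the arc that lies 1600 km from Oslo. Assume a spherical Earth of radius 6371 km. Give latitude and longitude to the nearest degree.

≈ lat 48°, lon -2°

Convert each endpoint to a unit vector on the sphere (x = cos φ cos λ, y = cos φ sin λ, z = sin φ).
The central angle between the endpoints is δ = arccos(p₁·p₂) ≈ 0.867 rad (49.7°). The total great-circle distance is δ·R ≈ 0.867 × 6371 ≈ 5524 km, so the target fraction is f = 1600/5524 ≈ 0.290.
Interpolate at f ≈ 0.290 with slerp weights a = sin((1−f)δ)/sin δ ≈ 0.758, b = sin(fδ)/sin δ ≈ 0.326.
p = a·p₁ + b·p₂ ≈ (0.674, -0.023, 0.738); φ = arcsin(p_z) ≈ 47.58°, λ = atan2(p_y, p_x) ≈ -1.96°.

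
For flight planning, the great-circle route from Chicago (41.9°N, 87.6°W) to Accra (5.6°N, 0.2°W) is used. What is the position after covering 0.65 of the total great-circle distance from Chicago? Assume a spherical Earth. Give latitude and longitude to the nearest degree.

From cos δ = sin φ₁ sin φ₂ + cos φ₁ cos φ₂ cos Δλ, the central angle is δ ≈ 1.472 rad (84.3°).
Interpolate at f = 0.65 with slerp weights a = sin((1−f)δ)/sin δ ≈ 0.495, b = sin(fδ)/sin δ ≈ 0.821.
p = a·p₁ + b·p₂ ≈ (0.833, -0.371, 0.411); φ = arcsin(p_z) ≈ 24.25°, λ = atan2(p_y, p_x) ≈ -24.01°.

≈ 24°N, 24°W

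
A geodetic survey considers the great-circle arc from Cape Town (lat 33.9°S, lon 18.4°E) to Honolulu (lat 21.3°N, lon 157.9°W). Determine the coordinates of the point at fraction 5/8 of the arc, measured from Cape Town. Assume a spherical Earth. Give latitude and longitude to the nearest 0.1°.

Convert each endpoint to a unit vector on the sphere (x = cos φ cos λ, y = cos φ sin λ, z = sin φ).
The central angle between the endpoints is δ = arccos(p₁·p₂) ≈ 2.914 rad (167.0°).
Interpolate at f = 5/8 with slerp weights a = sin((1−f)δ)/sin δ ≈ 3.942, b = sin(fδ)/sin δ ≈ 4.301.
p = a·p₁ + b·p₂ ≈ (-0.608, -0.475, -0.637); φ = arcsin(p_z) ≈ -39.53°, λ = atan2(p_y, p_x) ≈ -142.01°.

≈ lat 39.5°S, lon 142.0°W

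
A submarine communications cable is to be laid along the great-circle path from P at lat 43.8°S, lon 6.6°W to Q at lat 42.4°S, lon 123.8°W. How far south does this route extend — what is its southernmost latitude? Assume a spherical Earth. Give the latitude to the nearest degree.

The great circle lies in the plane with unit normal n̂ = (p₁ × p₂)/|p₁ × p₂|.
Here n̂_z ≈ -0.486; the vertex latitude is φ_max = arccos|n̂_z| ≈ 60.9°.

≈ 61°S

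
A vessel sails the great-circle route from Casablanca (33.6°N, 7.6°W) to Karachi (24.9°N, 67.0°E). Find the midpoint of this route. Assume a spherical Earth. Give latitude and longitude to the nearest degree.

Write both endpoints as unit vectors p₁, p₂ with components (cos φ cos λ, cos φ sin λ, sin φ).
The central angle between the endpoints is δ = arccos(p₁·p₂) ≈ 1.122 rad (64.3°).
Interpolate at f = 1/2 with slerp weights a = sin((1−f)δ)/sin δ ≈ 0.591, b = sin(fδ)/sin δ ≈ 0.591.
p = a·p₁ + b·p₂ ≈ (0.697, 0.428, 0.575); φ = arcsin(p_z) ≈ 35.13°, λ = atan2(p_y, p_x) ≈ 31.56°.

≈ 35°N, 32°E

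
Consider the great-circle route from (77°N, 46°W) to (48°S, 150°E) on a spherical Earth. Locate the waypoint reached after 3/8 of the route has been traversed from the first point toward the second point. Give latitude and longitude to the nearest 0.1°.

≈ (45.5°N, 160.3°E)

Convert each endpoint to a unit vector on the sphere (x = cos φ cos λ, y = cos φ sin λ, z = sin φ).
The central angle between the endpoints is δ = arccos(p₁·p₂) ≈ 2.624 rad (150.3°).
Interpolate at f = 3/8 with slerp weights a = sin((1−f)δ)/sin δ ≈ 2.015, b = sin(fδ)/sin δ ≈ 1.681.
p = a·p₁ + b·p₂ ≈ (-0.660, 0.237, 0.713); φ = arcsin(p_z) ≈ 45.52°, λ = atan2(p_y, p_x) ≈ 160.27°.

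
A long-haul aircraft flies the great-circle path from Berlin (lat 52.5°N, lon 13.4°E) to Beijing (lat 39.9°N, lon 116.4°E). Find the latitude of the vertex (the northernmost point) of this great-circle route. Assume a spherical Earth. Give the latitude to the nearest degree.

The great circle lies in the plane with unit normal n̂ = (p₁ × p₂)/|p₁ × p₂|.
Here n̂_z ≈ +0.497; the vertex latitude is φ_max = arccos|n̂_z| ≈ 60.2°.

≈ 60°N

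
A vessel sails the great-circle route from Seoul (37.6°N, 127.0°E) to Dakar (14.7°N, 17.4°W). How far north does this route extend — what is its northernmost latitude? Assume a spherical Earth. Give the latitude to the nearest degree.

The great circle lies in the plane with unit normal n̂ = (p₁ × p₂)/|p₁ × p₂|.
Here n̂_z ≈ -0.505; the vertex latitude is φ_max = arccos|n̂_z| ≈ 59.7°.
Check via Clairaut: cos φ_max = |cos φ₁| · sin C = cos(37.6°)·sin(39.6°) ≈ 0.505, again giving ≈ 59.7°.

≈ 60°N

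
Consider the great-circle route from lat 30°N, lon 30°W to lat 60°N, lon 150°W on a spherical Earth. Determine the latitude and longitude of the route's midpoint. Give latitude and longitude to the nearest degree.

Convert each endpoint to a unit vector on the sphere (x = cos φ cos λ, y = cos φ sin λ, z = sin φ).
The central angle between the endpoints is δ = arccos(p₁·p₂) ≈ 1.353 rad (77.5°).
Interpolate at f = 1/2 with slerp weights a = sin((1−f)δ)/sin δ ≈ 0.641, b = sin(fδ)/sin δ ≈ 0.641.
p = a·p₁ + b·p₂ ≈ (0.203, -0.438, 0.876); φ = arcsin(p_z) ≈ 61.14°, λ = atan2(p_y, p_x) ≈ -65.10°.

≈ lat 61°N, lon 65°W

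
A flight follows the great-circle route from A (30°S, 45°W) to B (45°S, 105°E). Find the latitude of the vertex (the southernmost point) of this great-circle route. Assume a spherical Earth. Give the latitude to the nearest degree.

The great circle lies in the plane with unit normal n̂ = (p₁ × p₂)/|p₁ × p₂|.
Here n̂_z ≈ +0.311; the vertex latitude is φ_max = arccos|n̂_z| ≈ 71.9°.

≈ 72°S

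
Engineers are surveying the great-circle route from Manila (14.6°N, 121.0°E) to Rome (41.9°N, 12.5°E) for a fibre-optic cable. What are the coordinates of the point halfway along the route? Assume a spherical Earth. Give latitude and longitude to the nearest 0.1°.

≈ (42.1°N, 77.0°E)

Write both endpoints as unit vectors p₁, p₂ with components (cos φ cos λ, cos φ sin λ, sin φ).
The central angle between the endpoints is δ = arccos(p₁·p₂) ≈ 1.631 rad (93.5°).
Interpolate at f = 1/2 with slerp weights a = sin((1−f)δ)/sin δ ≈ 0.729, b = sin(fδ)/sin δ ≈ 0.729.
p = a·p₁ + b·p₂ ≈ (0.166, 0.723, 0.671); φ = arcsin(p_z) ≈ 42.14°, λ = atan2(p_y, p_x) ≈ 77.02°.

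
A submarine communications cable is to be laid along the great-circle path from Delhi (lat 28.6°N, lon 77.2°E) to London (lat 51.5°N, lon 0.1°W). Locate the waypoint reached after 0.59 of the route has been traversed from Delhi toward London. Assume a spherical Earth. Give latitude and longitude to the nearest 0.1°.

≈ lat 49.0°N, lon 38.9°E

The haversine formula gives a central angle δ ≈ 1.053 rad (60.3°) between the endpoints.
Interpolate at f = 0.59 with slerp weights a = sin((1−f)δ)/sin δ ≈ 0.482, b = sin(fδ)/sin δ ≈ 0.670.
p = a·p₁ + b·p₂ ≈ (0.511, 0.412, 0.755); φ = arcsin(p_z) ≈ 49.01°, λ = atan2(p_y, p_x) ≈ 38.87°.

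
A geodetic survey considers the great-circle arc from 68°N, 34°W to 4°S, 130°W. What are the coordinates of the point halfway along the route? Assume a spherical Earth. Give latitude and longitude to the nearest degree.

≈ 40°N, 109°W

Write both endpoints as unit vectors p₁, p₂ with components (cos φ cos λ, cos φ sin λ, sin φ).
The central angle between the endpoints is δ = arccos(p₁·p₂) ≈ 1.675 rad (96.0°).
Interpolate at f = 1/2 with slerp weights a = sin((1−f)δ)/sin δ ≈ 0.747, b = sin(fδ)/sin δ ≈ 0.747.
p = a·p₁ + b·p₂ ≈ (-0.247, -0.727, 0.640); φ = arcsin(p_z) ≈ 39.82°, λ = atan2(p_y, p_x) ≈ -108.76°.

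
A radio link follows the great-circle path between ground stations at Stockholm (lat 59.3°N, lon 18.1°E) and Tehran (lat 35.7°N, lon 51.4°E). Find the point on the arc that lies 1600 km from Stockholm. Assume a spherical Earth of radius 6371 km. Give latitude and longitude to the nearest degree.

≈ lat 50°N, lon 37°E

From cos δ = sin φ₁ sin φ₂ + cos φ₁ cos φ₂ cos Δλ, the central angle is δ ≈ 0.558 rad (32.0°). The total great-circle distance is δ·R ≈ 0.558 × 6371 ≈ 3555 km, so the target fraction is f = 1600/3555 ≈ 0.450.
Interpolate at f ≈ 0.450 with slerp weights a = sin((1−f)δ)/sin δ ≈ 0.571, b = sin(fδ)/sin δ ≈ 0.469.
p = a·p₁ + b·p₂ ≈ (0.515, 0.388, 0.764); φ = arcsin(p_z) ≈ 49.86°, λ = atan2(p_y, p_x) ≈ 37.04°.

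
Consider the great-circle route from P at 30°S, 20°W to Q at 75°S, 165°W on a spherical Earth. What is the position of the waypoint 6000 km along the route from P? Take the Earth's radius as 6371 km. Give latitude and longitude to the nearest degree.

Write both endpoints as unit vectors p₁, p₂ with components (cos φ cos λ, cos φ sin λ, sin φ).
The central angle between the endpoints is δ = arccos(p₁·p₂) ≈ 1.267 rad (72.6°). The total great-circle distance is δ·R ≈ 1.267 × 6371 ≈ 8071 km, so the target fraction is f = 6000/8071 ≈ 0.743.
Interpolate at f ≈ 0.743 with slerp weights a = sin((1−f)δ)/sin δ ≈ 0.335, b = sin(fδ)/sin δ ≈ 0.847.
p = a·p₁ + b·p₂ ≈ (0.060, -0.156, -0.986); φ = arcsin(p_z) ≈ -80.37°, λ = atan2(p_y, p_x) ≈ -68.79°.

≈ 80°S, 69°W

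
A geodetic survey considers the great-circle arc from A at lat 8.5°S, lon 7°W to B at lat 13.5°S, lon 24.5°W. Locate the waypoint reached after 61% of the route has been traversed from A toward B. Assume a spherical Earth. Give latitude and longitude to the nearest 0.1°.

Write both endpoints as unit vectors p₁, p₂ with components (cos φ cos λ, cos φ sin λ, sin φ).
The central angle between the endpoints is δ = arccos(p₁·p₂) ≈ 0.312 rad (17.9°).
Interpolate at f = 0.61 with slerp weights a = sin((1−f)δ)/sin δ ≈ 0.395, b = sin(fδ)/sin δ ≈ 0.616.
p = a·p₁ + b·p₂ ≈ (0.933, -0.296, -0.202); φ = arcsin(p_z) ≈ -11.67°, λ = atan2(p_y, p_x) ≈ -17.60°.

≈ lat 11.7°S, lon 17.6°W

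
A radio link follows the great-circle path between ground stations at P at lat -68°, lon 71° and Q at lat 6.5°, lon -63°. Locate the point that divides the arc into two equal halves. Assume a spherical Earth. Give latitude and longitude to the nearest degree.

≈ lat -46°, lon -43°

Write both endpoints as unit vectors p₁, p₂ with components (cos φ cos λ, cos φ sin λ, sin φ).
The central angle between the endpoints is δ = arccos(p₁·p₂) ≈ 1.943 rad (111.3°).
Interpolate at f = 1/2 with slerp weights a = sin((1−f)δ)/sin δ ≈ 0.886, b = sin(fδ)/sin δ ≈ 0.886.
p = a·p₁ + b·p₂ ≈ (0.508, -0.471, -0.721); φ = arcsin(p_z) ≈ -46.17°, λ = atan2(p_y, p_x) ≈ -42.82°.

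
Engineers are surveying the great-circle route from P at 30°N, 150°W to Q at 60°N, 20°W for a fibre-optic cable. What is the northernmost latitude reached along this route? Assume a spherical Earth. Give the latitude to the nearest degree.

The great circle lies in the plane with unit normal n̂ = (p₁ × p₂)/|p₁ × p₂|.
Here n̂_z ≈ +0.336; the vertex latitude is φ_max = arccos|n̂_z| ≈ 70.4°.

≈ 70°N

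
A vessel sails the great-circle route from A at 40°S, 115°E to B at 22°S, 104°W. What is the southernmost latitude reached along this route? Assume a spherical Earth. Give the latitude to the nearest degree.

The great circle lies in the plane with unit normal n̂ = (p₁ × p₂)/|p₁ × p₂|.
Here n̂_z ≈ +0.470; the vertex latitude is φ_max = arccos|n̂_z| ≈ 61.9°.
Check via Clairaut: cos φ_max = |cos φ₁| · sin C = cos(40.0°)·sin(142.1°) ≈ 0.470, again giving ≈ 61.9°.

≈ 62°S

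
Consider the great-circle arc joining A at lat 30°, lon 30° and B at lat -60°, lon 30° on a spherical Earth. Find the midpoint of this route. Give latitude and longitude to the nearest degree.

≈ lat -15°, lon 30°

From cos δ = sin φ₁ sin φ₂ + cos φ₁ cos φ₂ cos Δλ, the central angle is δ ≈ 1.571 rad (90.0°).
Interpolate at f = 1/2 with slerp weights a = sin((1−f)δ)/sin δ ≈ 0.707, b = sin(fδ)/sin δ ≈ 0.707.
p = a·p₁ + b·p₂ ≈ (0.837, 0.483, -0.259); φ = arcsin(p_z) ≈ -15.00°, λ = atan2(p_y, p_x) ≈ 30.00°.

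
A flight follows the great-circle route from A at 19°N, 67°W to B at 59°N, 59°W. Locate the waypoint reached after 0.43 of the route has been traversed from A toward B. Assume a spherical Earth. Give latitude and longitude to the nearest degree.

Convert each endpoint to a unit vector on the sphere (x = cos φ cos λ, y = cos φ sin λ, z = sin φ).
The central angle between the endpoints is δ = arccos(p₁·p₂) ≈ 0.705 rad (40.4°).
Interpolate at f = 0.43 with slerp weights a = sin((1−f)δ)/sin δ ≈ 0.604, b = sin(fδ)/sin δ ≈ 0.461.
p = a·p₁ + b·p₂ ≈ (0.345, -0.729, 0.591); φ = arcsin(p_z) ≈ 36.26°, λ = atan2(p_y, p_x) ≈ -64.65°.

≈ 36°N, 65°W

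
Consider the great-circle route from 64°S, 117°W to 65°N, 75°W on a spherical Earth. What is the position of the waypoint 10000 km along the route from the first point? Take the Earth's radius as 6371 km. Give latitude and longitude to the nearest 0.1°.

≈ 23.8°N, 92.2°W

Write both endpoints as unit vectors p₁, p₂ with components (cos φ cos λ, cos φ sin λ, sin φ).
The central angle between the endpoints is δ = arccos(p₁·p₂) ≈ 2.314 rad (132.6°). The total great-circle distance is δ·R ≈ 2.314 × 6371 ≈ 14745 km, so the target fraction is f = 10000/14745 ≈ 0.678.
Interpolate at f ≈ 0.678 with slerp weights a = sin((1−f)δ)/sin δ ≈ 0.921, b = sin(fδ)/sin δ ≈ 1.359.
p = a·p₁ + b·p₂ ≈ (-0.035, -0.914, 0.404); φ = arcsin(p_z) ≈ 23.81°, λ = atan2(p_y, p_x) ≈ -92.17°.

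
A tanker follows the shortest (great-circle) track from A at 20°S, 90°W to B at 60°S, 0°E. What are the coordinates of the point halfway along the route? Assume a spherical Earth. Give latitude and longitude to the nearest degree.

Convert each endpoint to a unit vector on the sphere (x = cos φ cos λ, y = cos φ sin λ, z = sin φ).
The central angle between the endpoints is δ = arccos(p₁·p₂) ≈ 1.270 rad (72.8°).
Interpolate at f = 1/2 with slerp weights a = sin((1−f)δ)/sin δ ≈ 0.621, b = sin(fδ)/sin δ ≈ 0.621.
p = a·p₁ + b·p₂ ≈ (0.311, -0.584, -0.750); φ = arcsin(p_z) ≈ -48.62°, λ = atan2(p_y, p_x) ≈ -61.98°.

≈ 49°S, 62°W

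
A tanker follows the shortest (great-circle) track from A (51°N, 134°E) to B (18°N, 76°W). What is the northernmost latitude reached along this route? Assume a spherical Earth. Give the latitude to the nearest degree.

The great circle lies in the plane with unit normal n̂ = (p₁ × p₂)/|p₁ × p₂|.
Here n̂_z ≈ +0.312; the vertex latitude is φ_max = arccos|n̂_z| ≈ 71.8°.
Check via Clairaut: cos φ_max = |cos φ₁| · sin C = cos(51.0°)·sin(29.7°) ≈ 0.312, again giving ≈ 71.8°.

≈ 72°N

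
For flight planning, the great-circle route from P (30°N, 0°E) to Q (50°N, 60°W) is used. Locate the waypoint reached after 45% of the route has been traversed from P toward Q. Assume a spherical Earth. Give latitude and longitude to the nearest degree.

Write both endpoints as unit vectors p₁, p₂ with components (cos φ cos λ, cos φ sin λ, sin φ).
The central angle between the endpoints is δ = arccos(p₁·p₂) ≈ 0.848 rad (48.6°).
Interpolate at f = 0.45 with slerp weights a = sin((1−f)δ)/sin δ ≈ 0.600, b = sin(fδ)/sin δ ≈ 0.497.
p = a·p₁ + b·p₂ ≈ (0.679, -0.276, 0.680); φ = arcsin(p_z) ≈ 42.86°, λ = atan2(p_y, p_x) ≈ -22.16°.

≈ (43°N, 22°W)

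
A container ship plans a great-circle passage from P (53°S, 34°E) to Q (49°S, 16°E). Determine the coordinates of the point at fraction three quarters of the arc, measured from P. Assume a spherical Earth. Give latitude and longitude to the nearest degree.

Convert each endpoint to a unit vector on the sphere (x = cos φ cos λ, y = cos φ sin λ, z = sin φ).
The central angle between the endpoints is δ = arccos(p₁·p₂) ≈ 0.209 rad (12.0°).
Interpolate at f = 3/4 with slerp weights a = sin((1−f)δ)/sin δ ≈ 0.252, b = sin(fδ)/sin δ ≈ 0.752.
p = a·p₁ + b·p₂ ≈ (0.600, 0.221, -0.769); φ = arcsin(p_z) ≈ -50.25°, λ = atan2(p_y, p_x) ≈ 20.20°.

≈ (50°S, 20°E)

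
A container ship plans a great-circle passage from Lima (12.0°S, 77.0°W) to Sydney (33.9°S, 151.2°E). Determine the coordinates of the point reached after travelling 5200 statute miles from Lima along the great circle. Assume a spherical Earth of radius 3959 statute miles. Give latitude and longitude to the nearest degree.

From cos δ = sin φ₁ sin φ₂ + cos φ₁ cos φ₂ cos Δλ, the central angle is δ ≈ 2.010 rad (115.2°). The total great-circle distance is δ·R ≈ 2.010 × 3959 ≈ 7957 mi, so the target fraction is f = 5200/7957 ≈ 0.653.
Interpolate at f ≈ 0.653 with slerp weights a = sin((1−f)δ)/sin δ ≈ 0.709, b = sin(fδ)/sin δ ≈ 1.068.
p = a·p₁ + b·p₂ ≈ (-0.621, -0.248, -0.743); φ = arcsin(p_z) ≈ -48.01°, λ = atan2(p_y, p_x) ≈ -158.21°.

≈ 48°S, 158°W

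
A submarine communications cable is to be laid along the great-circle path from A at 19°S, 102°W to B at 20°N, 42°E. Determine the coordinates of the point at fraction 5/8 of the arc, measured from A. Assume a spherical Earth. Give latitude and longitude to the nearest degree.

From cos δ = sin φ₁ sin φ₂ + cos φ₁ cos φ₂ cos Δλ, the central angle is δ ≈ 2.550 rad (146.1°).
Interpolate at f = 5/8 with slerp weights a = sin((1−f)δ)/sin δ ≈ 1.466, b = sin(fδ)/sin δ ≈ 1.793.
p = a·p₁ + b·p₂ ≈ (0.964, -0.228, 0.136); φ = arcsin(p_z) ≈ 7.83°, λ = atan2(p_y, p_x) ≈ -13.30°.

≈ 8°N, 13°W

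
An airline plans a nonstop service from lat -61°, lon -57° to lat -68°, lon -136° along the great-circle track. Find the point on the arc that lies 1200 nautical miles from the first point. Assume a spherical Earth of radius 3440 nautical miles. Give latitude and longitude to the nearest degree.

Write both endpoints as unit vectors p₁, p₂ with components (cos φ cos λ, cos φ sin λ, sin φ).
The central angle between the endpoints is δ = arccos(p₁·p₂) ≈ 0.563 rad (32.3°). The total great-circle distance is δ·R ≈ 0.563 × 3440 ≈ 1937 nmi, so the target fraction is f = 1200/1937 ≈ 0.619.
Interpolate at f ≈ 0.619 with slerp weights a = sin((1−f)δ)/sin δ ≈ 0.398, b = sin(fδ)/sin δ ≈ 0.640.
p = a·p₁ + b·p₂ ≈ (-0.067, -0.329, -0.942); φ = arcsin(p_z) ≈ -70.40°, λ = atan2(p_y, p_x) ≈ -101.58°.

≈ lat -70°, lon -102°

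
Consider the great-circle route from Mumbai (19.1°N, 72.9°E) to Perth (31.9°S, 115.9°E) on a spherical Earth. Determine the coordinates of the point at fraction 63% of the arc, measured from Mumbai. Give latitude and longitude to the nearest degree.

From cos δ = sin φ₁ sin φ₂ + cos φ₁ cos φ₂ cos Δλ, the central angle is δ ≈ 1.144 rad (65.6°).
Interpolate at f = 0.63 with slerp weights a = sin((1−f)δ)/sin δ ≈ 0.451, b = sin(fδ)/sin δ ≈ 0.725.
p = a·p₁ + b·p₂ ≈ (-0.143, 0.961, -0.235); φ = arcsin(p_z) ≈ -13.62°, λ = atan2(p_y, p_x) ≈ 98.49°.

≈ 14°S, 98°E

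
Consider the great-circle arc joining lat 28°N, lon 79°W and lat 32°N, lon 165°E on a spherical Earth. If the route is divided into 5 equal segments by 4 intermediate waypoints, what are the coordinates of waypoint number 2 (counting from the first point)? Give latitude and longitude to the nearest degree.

Convert each endpoint to a unit vector on the sphere (x = cos φ cos λ, y = cos φ sin λ, z = sin φ).
The central angle between the endpoints is δ = arccos(p₁·p₂) ≈ 1.650 rad (94.6°).
Interpolate at f = 2/5 with slerp weights a = sin((1−f)δ)/sin δ ≈ 0.839, b = sin(fδ)/sin δ ≈ 0.615.
p = a·p₁ + b·p₂ ≈ (-0.363, -0.592, 0.720); φ = arcsin(p_z) ≈ 46.04°, λ = atan2(p_y, p_x) ≈ -121.49°.

≈ lat 46°N, lon 121°W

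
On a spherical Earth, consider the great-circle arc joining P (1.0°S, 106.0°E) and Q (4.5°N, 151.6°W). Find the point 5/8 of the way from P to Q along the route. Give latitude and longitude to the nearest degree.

Write both endpoints as unit vectors p₁, p₂ with components (cos φ cos λ, cos φ sin λ, sin φ).
The central angle between the endpoints is δ = arccos(p₁·p₂) ≈ 1.788 rad (102.4°).
Interpolate at f = 5/8 with slerp weights a = sin((1−f)δ)/sin δ ≈ 0.636, b = sin(fδ)/sin δ ≈ 0.921.
p = a·p₁ + b·p₂ ≈ (-0.983, 0.175, 0.061); φ = arcsin(p_z) ≈ 3.50°, λ = atan2(p_y, p_x) ≈ 169.90°.

≈ (4°N, 170°E)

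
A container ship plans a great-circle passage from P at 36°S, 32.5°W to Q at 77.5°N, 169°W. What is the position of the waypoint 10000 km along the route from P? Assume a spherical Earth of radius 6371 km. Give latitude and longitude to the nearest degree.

≈ 52°N, 52°W

Convert each endpoint to a unit vector on the sphere (x = cos φ cos λ, y = cos φ sin λ, z = sin φ).
The central angle between the endpoints is δ = arccos(p₁·p₂) ≈ 2.347 rad (134.5°). The total great-circle distance is δ·R ≈ 2.347 × 6371 ≈ 14955 km, so the target fraction is f = 10000/14955 ≈ 0.669.
Interpolate at f ≈ 0.669 with slerp weights a = sin((1−f)δ)/sin δ ≈ 0.984, b = sin(fδ)/sin δ ≈ 1.402.
p = a·p₁ + b·p₂ ≈ (0.373, -0.486, 0.790); φ = arcsin(p_z) ≈ 52.23°, λ = atan2(p_y, p_x) ≈ -52.44°.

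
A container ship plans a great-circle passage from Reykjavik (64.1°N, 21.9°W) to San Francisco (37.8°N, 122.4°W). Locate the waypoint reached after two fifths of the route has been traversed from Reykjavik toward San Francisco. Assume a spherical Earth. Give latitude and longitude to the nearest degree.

The haversine formula gives a central angle δ ≈ 1.060 rad (60.8°) between the endpoints.
Interpolate at f = 2/5 with slerp weights a = sin((1−f)δ)/sin δ ≈ 0.681, b = sin(fδ)/sin δ ≈ 0.472.
p = a·p₁ + b·p₂ ≈ (0.076, -0.426, 0.902); φ = arcsin(p_z) ≈ 64.38°, λ = atan2(p_y, p_x) ≈ -79.84°.

≈ 64°N, 80°W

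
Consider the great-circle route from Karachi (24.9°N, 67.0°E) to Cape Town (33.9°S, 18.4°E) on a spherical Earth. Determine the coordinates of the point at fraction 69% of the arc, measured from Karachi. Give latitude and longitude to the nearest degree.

The haversine formula gives a central angle δ ≈ 1.305 rad (74.7°) between the endpoints.
Interpolate at f = 0.69 with slerp weights a = sin((1−f)δ)/sin δ ≈ 0.408, b = sin(fδ)/sin δ ≈ 0.812.
p = a·p₁ + b·p₂ ≈ (0.784, 0.553, -0.281); φ = arcsin(p_z) ≈ -16.33°, λ = atan2(p_y, p_x) ≈ 35.21°.

≈ 16°S, 35°E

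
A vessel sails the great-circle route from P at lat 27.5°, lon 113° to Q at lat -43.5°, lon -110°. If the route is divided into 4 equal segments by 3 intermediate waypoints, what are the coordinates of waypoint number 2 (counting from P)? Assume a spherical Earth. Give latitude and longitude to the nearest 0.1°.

From cos δ = sin φ₁ sin φ₂ + cos φ₁ cos φ₂ cos Δλ, the central angle is δ ≈ 2.479 rad (142.0°).
Interpolate at f = 2/4 with slerp weights a = sin((1−f)δ)/sin δ ≈ 1.537, b = sin(fδ)/sin δ ≈ 1.537.
p = a·p₁ + b·p₂ ≈ (-0.914, 0.207, -0.348); φ = arcsin(p_z) ≈ -20.39°, λ = atan2(p_y, p_x) ≈ 167.22°.

≈ lat -20.4°, lon 167.2°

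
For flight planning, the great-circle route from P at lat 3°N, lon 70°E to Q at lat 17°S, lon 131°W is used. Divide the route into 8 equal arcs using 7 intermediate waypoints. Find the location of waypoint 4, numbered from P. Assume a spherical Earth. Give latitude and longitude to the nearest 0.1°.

Convert each endpoint to a unit vector on the sphere (x = cos φ cos λ, y = cos φ sin λ, z = sin φ).
The central angle between the endpoints is δ = arccos(p₁·p₂) ≈ 2.707 rad (155.1°).
Interpolate at f = 4/8 with slerp weights a = sin((1−f)δ)/sin δ ≈ 2.317, b = sin(fδ)/sin δ ≈ 2.317.
p = a·p₁ + b·p₂ ≈ (-0.662, 0.502, -0.556); φ = arcsin(p_z) ≈ -33.79°, λ = atan2(p_y, p_x) ≈ 142.84°.

≈ lat 33.8°S, lon 142.8°E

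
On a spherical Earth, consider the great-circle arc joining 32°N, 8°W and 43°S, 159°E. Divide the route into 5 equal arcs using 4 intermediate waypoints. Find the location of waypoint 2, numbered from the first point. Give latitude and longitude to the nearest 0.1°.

≈ 22.5°S, 30.8°E

Convert each endpoint to a unit vector on the sphere (x = cos φ cos λ, y = cos φ sin λ, z = sin φ).
The central angle between the endpoints is δ = arccos(p₁·p₂) ≈ 2.879 rad (165.0°).
Interpolate at f = 2/5 with slerp weights a = sin((1−f)δ)/sin δ ≈ 3.806, b = sin(fδ)/sin δ ≈ 3.519.
p = a·p₁ + b·p₂ ≈ (0.793, 0.473, -0.383); φ = arcsin(p_z) ≈ -22.55°, λ = atan2(p_y, p_x) ≈ 30.82°.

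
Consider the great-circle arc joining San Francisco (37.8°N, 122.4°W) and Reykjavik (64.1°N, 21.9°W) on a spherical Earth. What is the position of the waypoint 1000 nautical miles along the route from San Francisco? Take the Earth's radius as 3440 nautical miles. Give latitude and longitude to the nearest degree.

Write both endpoints as unit vectors p₁, p₂ with components (cos φ cos λ, cos φ sin λ, sin φ).
The central angle between the endpoints is δ = arccos(p₁·p₂) ≈ 1.060 rad (60.8°). The total great-circle distance is δ·R ≈ 1.060 × 3440 ≈ 3648 nmi, so the target fraction is f = 1000/3648 ≈ 0.274.
Interpolate at f ≈ 0.274 with slerp weights a = sin((1−f)δ)/sin δ ≈ 0.798, b = sin(fδ)/sin δ ≈ 0.328.
p = a·p₁ + b·p₂ ≈ (-0.205, -0.586, 0.784); φ = arcsin(p_z) ≈ 51.66°, λ = atan2(p_y, p_x) ≈ -109.26°.

≈ (52°N, 109°W)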